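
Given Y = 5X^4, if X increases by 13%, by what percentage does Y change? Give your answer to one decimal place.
63.0%

For Y = 5X^4:
If X → X(1 + 0.13)
Then Y → Y · (1 + 0.13)^4
     ≈ Y · 1.6305

Percentage change = ((1 + 0.13)^4 − 1) × 100% ≈ 63.0%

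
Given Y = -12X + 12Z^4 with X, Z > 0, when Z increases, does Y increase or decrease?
Y increases

Taking the partial derivative:
∂Y/∂Z = 48Z^3

∂Y/∂Z = 48Z^3 > 0 (assuming positive values)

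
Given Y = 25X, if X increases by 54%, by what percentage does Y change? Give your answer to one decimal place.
54.0%

For Y = 25X:
If X → X(1 + 0.54)
Then Y → Y · (1 + 0.54)^1
     = Y · 1.5400

Percentage change = ((1 + 0.54)^1 − 1) × 100% = 54.0%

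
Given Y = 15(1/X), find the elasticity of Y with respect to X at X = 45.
Elasticity = -1

Elasticity = (dY/dX) · (X/Y)

dY/dX = -15/X²
At X = 45: dY/dX = -1/135, Y = 1/3

Elasticity = (-1/135) · (45 / (1/3)) = -1

Interpretation: for a small percentage change in X, the percentage change in Y is approximately -1.00 times as large.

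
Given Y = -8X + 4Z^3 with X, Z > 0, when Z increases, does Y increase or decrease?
Y increases

Taking the partial derivative:
∂Y/∂Z = 12Z^2

∂Y/∂Z = 12Z^2 > 0 (assuming positive values)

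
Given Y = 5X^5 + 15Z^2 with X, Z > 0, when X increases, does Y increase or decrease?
Y increases

Taking the partial derivative:
∂Y/∂X = 25X^4

∂Y/∂X = 25X^4 > 0 (assuming positive values)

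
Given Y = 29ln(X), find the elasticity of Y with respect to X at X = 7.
Elasticity = 1/ln(7) ≈ 0.5139

Elasticity = (dY/dX) · (X/Y)

dY/dX = 29/X
At X = 7: dY/dX = 29/7, Y = 29·ln(7)

Elasticity = (29/7) · (7 / (29·ln(7))) = 1/ln(7) ≈ 0.5139

Interpretation: for a small percentage change in X, the percentage change in Y is approximately 0.51 times as large.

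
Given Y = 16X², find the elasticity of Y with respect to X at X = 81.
Elasticity = 2

Elasticity = (dY/dX) · (X/Y)

dY/dX = 32·X
At X = 81: dY/dX = 2592, Y = 104976

Elasticity = 2592 · (81 / 104976) = 2

Interpretation: for a small percentage change in X, the percentage change in Y is approximately 2.00 times as large.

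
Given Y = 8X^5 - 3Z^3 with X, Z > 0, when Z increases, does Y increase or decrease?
Y decreases

Taking the partial derivative:
∂Y/∂Z = -9Z^2

∂Y/∂Z = -9Z^2 < 0 (assuming positive values)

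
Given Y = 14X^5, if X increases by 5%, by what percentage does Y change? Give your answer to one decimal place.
27.6%

For Y = 14X^5:
If X → X(1 + 0.05)
Then Y → Y · (1 + 0.05)^5
     ≈ Y · 1.2763

Percentage change = ((1 + 0.05)^5 − 1) × 100% ≈ 27.6%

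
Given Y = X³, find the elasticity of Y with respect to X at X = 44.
Elasticity = 3

Elasticity = (dY/dX) · (X/Y)

dY/dX = 3·X²
At X = 44: dY/dX = 5808, Y = 85184

Elasticity = 5808 · (44 / 85184) = 3

Interpretation: for a small percentage change in X, the percentage change in Y is approximately 3.00 times as large.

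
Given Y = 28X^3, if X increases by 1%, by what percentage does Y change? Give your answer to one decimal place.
3.0%

For Y = 28X^3:
If X → X(1 + 0.01)
Then Y → Y · (1 + 0.01)^3
     ≈ Y · 1.0303

Percentage change = ((1 + 0.01)^3 − 1) × 100% ≈ 3.0%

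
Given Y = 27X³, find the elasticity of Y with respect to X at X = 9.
Elasticity = 3

Elasticity = (dY/dX) · (X/Y)

dY/dX = 81·X²
At X = 9: dY/dX = 6561, Y = 19683

Elasticity = 6561 · (9 / 19683) = 3

Interpretation: for a small percentage change in X, the percentage change in Y is approximately 3.00 times as large.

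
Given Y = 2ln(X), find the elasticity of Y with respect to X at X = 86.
Elasticity = 1/ln(86) ≈ 0.2245

Elasticity = (dY/dX) · (X/Y)

dY/dX = 2/X
At X = 86: dY/dX = 1/43, Y = 2·ln(86)

Elasticity = (1/43) · (86 / (2·ln(86))) = 1/ln(86) ≈ 0.2245

Interpretation: for a small percentage change in X, the percentage change in Y is approximately 0.22 times as large.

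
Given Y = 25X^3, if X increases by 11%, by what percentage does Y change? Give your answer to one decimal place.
36.8%

For Y = 25X^3:
If X → X(1 + 0.11)
Then Y → Y · (1 + 0.11)^3
     ≈ Y · 1.3676

Percentage change = ((1 + 0.11)^3 − 1) × 100% ≈ 36.8%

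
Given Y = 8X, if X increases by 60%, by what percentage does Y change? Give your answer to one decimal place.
60.0%

For Y = 8X:
If X → X(1 + 0.6)
Then Y → Y · (1 + 0.6)^1
     = Y · 1.6000

Percentage change = ((1 + 0.6)^1 − 1) × 100% = 60.0%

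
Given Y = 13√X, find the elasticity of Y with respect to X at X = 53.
Elasticity = 1/2

Elasticity = (dY/dX) · (X/Y)

dY/dX = 13/(2·√X)
At X = 53: dY/dX = 13·√53/106, Y = 13·√53

Elasticity = (13·√53/106) · (53 / (13·√53)) = 1/2

Interpretation: for a small percentage change in X, the percentage change in Y is approximately 0.50 times as large.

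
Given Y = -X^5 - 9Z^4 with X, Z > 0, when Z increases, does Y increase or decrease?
Y decreases

Taking the partial derivative:
∂Y/∂Z = -36Z^3

∂Y/∂Z = -36Z^3 < 0 (assuming positive values)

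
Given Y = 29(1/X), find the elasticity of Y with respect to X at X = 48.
Elasticity = -1

Elasticity = (dY/dX) · (X/Y)

dY/dX = -29/X²
At X = 48: dY/dX = -29/2304, Y = 29/48

Elasticity = (-29/2304) · (48 / (29/48)) = -1

Interpretation: for a small percentage change in X, the percentage change in Y is approximately -1.00 times as large.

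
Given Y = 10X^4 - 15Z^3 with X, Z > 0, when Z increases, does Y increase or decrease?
Y decreases

Taking the partial derivative:
∂Y/∂Z = -45Z^2

∂Y/∂Z = -45Z^2 < 0 (assuming positive values)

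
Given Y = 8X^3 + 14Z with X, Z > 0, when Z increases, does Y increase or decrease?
Y increases

Taking the partial derivative:
∂Y/∂Z = 14

∂Y/∂Z = 14 > 0 (assuming positive values)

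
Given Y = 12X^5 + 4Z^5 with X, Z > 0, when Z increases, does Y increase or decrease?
Y increases

Taking the partial derivative:
∂Y/∂Z = 20Z^4

∂Y/∂Z = 20Z^4 > 0 (assuming positive values)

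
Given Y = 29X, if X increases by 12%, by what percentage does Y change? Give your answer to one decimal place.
12.0%

For Y = 29X:
If X → X(1 + 0.12)
Then Y → Y · (1 + 0.12)^1
     = Y · 1.1200

Percentage change = ((1 + 0.12)^1 − 1) × 100% = 12.0%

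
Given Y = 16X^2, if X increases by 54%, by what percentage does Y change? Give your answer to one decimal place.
137.2%

For Y = 16X^2:
If X → X(1 + 0.54)
Then Y → Y · (1 + 0.54)^2
     = Y · 2.3716

Percentage change = ((1 + 0.54)^2 − 1) × 100% ≈ 137.2%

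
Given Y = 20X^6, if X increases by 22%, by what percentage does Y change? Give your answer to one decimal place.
229.7%

For Y = 20X^6:
If X → X(1 + 0.22)
Then Y → Y · (1 + 0.22)^6
     ≈ Y · 3.2973

Percentage change = ((1 + 0.22)^6 − 1) × 100% ≈ 229.7%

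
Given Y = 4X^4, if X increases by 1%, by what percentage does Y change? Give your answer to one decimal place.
4.1%

For Y = 4X^4:
If X → X(1 + 0.01)
Then Y → Y · (1 + 0.01)^4
     ≈ Y · 1.0406

Percentage change = ((1 + 0.01)^4 − 1) × 100% ≈ 4.1%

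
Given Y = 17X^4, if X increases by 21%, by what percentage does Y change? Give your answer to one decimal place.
114.4%

For Y = 17X^4:
If X → X(1 + 0.21)
Then Y → Y · (1 + 0.21)^4
     ≈ Y · 2.1436

Percentage change = ((1 + 0.21)^4 − 1) × 100% ≈ 114.4%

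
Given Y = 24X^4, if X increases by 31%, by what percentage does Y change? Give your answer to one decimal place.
194.5%

For Y = 24X^4:
If X → X(1 + 0.31)
Then Y → Y · (1 + 0.31)^4
     ≈ Y · 2.9450

Percentage change = ((1 + 0.31)^4 − 1) × 100% ≈ 194.5%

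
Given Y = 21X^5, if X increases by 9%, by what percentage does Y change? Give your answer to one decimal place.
53.9%

For Y = 21X^5:
If X → X(1 + 0.09)
Then Y → Y · (1 + 0.09)^5
     ≈ Y · 1.5386

Percentage change = ((1 + 0.09)^5 − 1) × 100% ≈ 53.9%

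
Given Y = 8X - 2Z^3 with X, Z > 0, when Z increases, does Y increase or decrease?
Y decreases

Taking the partial derivative:
∂Y/∂Z = -6Z^2

∂Y/∂Z = -6Z^2 < 0 (assuming positive values)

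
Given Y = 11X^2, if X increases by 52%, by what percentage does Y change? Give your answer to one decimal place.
131.0%

For Y = 11X^2:
If X → X(1 + 0.52)
Then Y → Y · (1 + 0.52)^2
     = Y · 2.3104

Percentage change = ((1 + 0.52)^2 − 1) × 100% ≈ 131.0%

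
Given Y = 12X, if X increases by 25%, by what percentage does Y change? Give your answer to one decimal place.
25.0%

For Y = 12X:
If X → X(1 + 0.25)
Then Y → Y · (1 + 0.25)^1
     = Y · 1.2500

Percentage change = ((1 + 0.25)^1 − 1) × 100% = 25.0%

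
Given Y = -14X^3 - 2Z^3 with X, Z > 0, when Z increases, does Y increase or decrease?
Y decreases

Taking the partial derivative:
∂Y/∂Z = -6Z^2

∂Y/∂Z = -6Z^2 < 0 (assuming positive values)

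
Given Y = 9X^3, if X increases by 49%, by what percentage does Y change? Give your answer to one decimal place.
230.8%

For Y = 9X^3:
If X → X(1 + 0.49)
Then Y → Y · (1 + 0.49)^3
     ≈ Y · 3.3079

Percentage change = ((1 + 0.49)^3 − 1) × 100% ≈ 230.8%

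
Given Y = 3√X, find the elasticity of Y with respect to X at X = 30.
Elasticity = 1/2

Elasticity = (dY/dX) · (X/Y)

dY/dX = 3/(2·√X)
At X = 30: dY/dX = √30/20, Y = 3·√30

Elasticity = (√30/20) · (30 / (3·√30)) = 1/2

Interpretation: for a small percentage change in X, the percentage change in Y is approximately 0.50 times as large.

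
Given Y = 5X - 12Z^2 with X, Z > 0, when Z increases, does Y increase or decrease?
Y decreases

Taking the partial derivative:
∂Y/∂Z = -24Z

∂Y/∂Z = -24Z < 0 (assuming positive values)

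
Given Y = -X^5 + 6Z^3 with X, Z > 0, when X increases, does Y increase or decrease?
Y decreases

Taking the partial derivative:
∂Y/∂X = -5X^4

∂Y/∂X = -5X^4 < 0 (assuming positive values)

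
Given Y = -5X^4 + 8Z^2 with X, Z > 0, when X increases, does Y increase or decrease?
Y decreases

Taking the partial derivative:
∂Y/∂X = -20X^3

∂Y/∂X = -20X^3 < 0 (assuming positive values)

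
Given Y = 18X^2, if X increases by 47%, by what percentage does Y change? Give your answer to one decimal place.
116.1%

For Y = 18X^2:
If X → X(1 + 0.47)
Then Y → Y · (1 + 0.47)^2
     = Y · 2.1609

Percentage change = ((1 + 0.47)^2 − 1) × 100% ≈ 116.1%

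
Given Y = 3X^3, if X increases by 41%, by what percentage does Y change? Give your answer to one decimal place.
180.3%

For Y = 3X^3:
If X → X(1 + 0.41)
Then Y → Y · (1 + 0.41)^3
     ≈ Y · 2.8032

Percentage change = ((1 + 0.41)^3 − 1) × 100% ≈ 180.3%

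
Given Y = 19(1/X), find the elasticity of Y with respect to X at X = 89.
Elasticity = -1

Elasticity = (dY/dX) · (X/Y)

dY/dX = -19/X²
At X = 89: dY/dX = -19/7921, Y = 19/89

Elasticity = (-19/7921) · (89 / (19/89)) = -1

Interpretation: for a small percentage change in X, the percentage change in Y is approximately -1.00 times as large.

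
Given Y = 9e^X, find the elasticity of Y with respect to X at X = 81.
Elasticity = 81

Elasticity = (dY/dX) · (X/Y)

dY/dX = 9·e^X
At X = 81: dY/dX = 9·e^81, Y = 9·e^81

Elasticity = (9·e^81) · (81 / (9·e^81)) = 81

Interpretation: for a small percentage change in X, the percentage change in Y is approximately 81.00 times as large.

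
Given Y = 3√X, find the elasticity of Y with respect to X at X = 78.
Elasticity = 1/2

Elasticity = (dY/dX) · (X/Y)

dY/dX = 3/(2·√X)
At X = 78: dY/dX = √78/52, Y = 3·√78

Elasticity = (√78/52) · (78 / (3·√78)) = 1/2

Interpretation: for a small percentage change in X, the percentage change in Y is approximately 0.50 times as large.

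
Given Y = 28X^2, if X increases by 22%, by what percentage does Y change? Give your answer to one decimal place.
48.8%

For Y = 28X^2:
If X → X(1 + 0.22)
Then Y → Y · (1 + 0.22)^2
     = Y · 1.4884

Percentage change = ((1 + 0.22)^2 − 1) × 100% ≈ 48.8%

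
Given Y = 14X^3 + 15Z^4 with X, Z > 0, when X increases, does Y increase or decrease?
Y increases

Taking the partial derivative:
∂Y/∂X = 42X^2

∂Y/∂X = 42X^2 > 0 (assuming positive values)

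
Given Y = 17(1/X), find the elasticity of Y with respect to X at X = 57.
Elasticity = -1

Elasticity = (dY/dX) · (X/Y)

dY/dX = -17/X²
At X = 57: dY/dX = -17/3249, Y = 17/57

Elasticity = (-17/3249) · (57 / (17/57)) = -1

Interpretation: for a small percentage change in X, the percentage change in Y is approximately -1.00 times as large.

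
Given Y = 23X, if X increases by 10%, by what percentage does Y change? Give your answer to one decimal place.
10.0%

For Y = 23X:
If X → X(1 + 0.1)
Then Y → Y · (1 + 0.1)^1
     = Y · 1.1000

Percentage change = ((1 + 0.1)^1 − 1) × 100% = 10.0%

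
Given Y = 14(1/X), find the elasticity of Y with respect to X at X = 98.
Elasticity = -1

Elasticity = (dY/dX) · (X/Y)

dY/dX = -14/X²
At X = 98: dY/dX = -1/686, Y = 1/7

Elasticity = (-1/686) · (98 / (1/7)) = -1

Interpretation: for a small percentage change in X, the percentage change in Y is approximately -1.00 times as large.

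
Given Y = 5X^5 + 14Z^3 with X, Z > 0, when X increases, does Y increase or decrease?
Y increases

Taking the partial derivative:
∂Y/∂X = 25X^4

∂Y/∂X = 25X^4 > 0 (assuming positive values)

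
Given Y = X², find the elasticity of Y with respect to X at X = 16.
Elasticity = 2

Elasticity = (dY/dX) · (X/Y)

dY/dX = 2·X
At X = 16: dY/dX = 32, Y = 256

Elasticity = 32 · (16 / 256) = 2

Interpretation: for a small percentage change in X, the percentage change in Y is approximately 2.00 times as large.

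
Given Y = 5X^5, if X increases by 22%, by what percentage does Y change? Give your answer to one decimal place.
170.3%

For Y = 5X^5:
If X → X(1 + 0.22)
Then Y → Y · (1 + 0.22)^5
     ≈ Y · 2.7027

Percentage change = ((1 + 0.22)^5 − 1) × 100% ≈ 170.3%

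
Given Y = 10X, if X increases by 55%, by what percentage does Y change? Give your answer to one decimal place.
55.0%

For Y = 10X:
If X → X(1 + 0.55)
Then Y → Y · (1 + 0.55)^1
     = Y · 1.5500

Percentage change = ((1 + 0.55)^1 − 1) × 100% = 55.0%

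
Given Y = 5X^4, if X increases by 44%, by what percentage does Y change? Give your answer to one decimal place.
330.0%

For Y = 5X^4:
If X → X(1 + 0.44)
Then Y → Y · (1 + 0.44)^4
     ≈ Y · 4.2998

Percentage change = ((1 + 0.44)^4 − 1) × 100% ≈ 330.0%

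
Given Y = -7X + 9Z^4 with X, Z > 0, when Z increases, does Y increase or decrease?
Y increases

Taking the partial derivative:
∂Y/∂Z = 36Z^3

∂Y/∂Z = 36Z^3 > 0 (assuming positive values)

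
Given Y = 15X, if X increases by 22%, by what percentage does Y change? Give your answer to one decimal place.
22.0%

For Y = 15X:
If X → X(1 + 0.22)
Then Y → Y · (1 + 0.22)^1
     = Y · 1.2200

Percentage change = ((1 + 0.22)^1 − 1) × 100% = 22.0%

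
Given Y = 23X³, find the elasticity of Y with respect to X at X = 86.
Elasticity = 3

Elasticity = (dY/dX) · (X/Y)

dY/dX = 69·X²
At X = 86: dY/dX = 510324, Y = 14629288

Elasticity = 510324 · (86 / 14629288) = 3

Interpretation: for a small percentage change in X, the percentage change in Y is approximately 3.00 times as large.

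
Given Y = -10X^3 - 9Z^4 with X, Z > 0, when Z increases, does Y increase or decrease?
Y decreases

Taking the partial derivative:
∂Y/∂Z = -36Z^3

∂Y/∂Z = -36Z^3 < 0 (assuming positive values)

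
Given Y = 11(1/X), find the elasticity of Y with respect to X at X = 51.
Elasticity = -1

Elasticity = (dY/dX) · (X/Y)

dY/dX = -11/X²
At X = 51: dY/dX = -11/2601, Y = 11/51

Elasticity = (-11/2601) · (51 / (11/51)) = -1

Interpretation: for a small percentage change in X, the percentage change in Y is approximately -1.00 times as large.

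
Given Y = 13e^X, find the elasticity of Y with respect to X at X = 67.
Elasticity = 67

Elasticity = (dY/dX) · (X/Y)

dY/dX = 13·e^X
At X = 67: dY/dX = 13·e^67, Y = 13·e^67

Elasticity = (13·e^67) · (67 / (13·e^67)) = 67

Interpretation: for a small percentage change in X, the percentage change in Y is approximately 67.00 times as large.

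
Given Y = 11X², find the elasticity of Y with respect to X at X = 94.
Elasticity = 2

Elasticity = (dY/dX) · (X/Y)

dY/dX = 22·X
At X = 94: dY/dX = 2068, Y = 97196

Elasticity = 2068 · (94 / 97196) = 2

Interpretation: for a small percentage change in X, the percentage change in Y is approximately 2.00 times as large.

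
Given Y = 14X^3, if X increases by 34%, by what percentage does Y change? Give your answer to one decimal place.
140.6%

For Y = 14X^3:
If X → X(1 + 0.34)
Then Y → Y · (1 + 0.34)^3
     ≈ Y · 2.4061

Percentage change = ((1 + 0.34)^3 − 1) × 100% ≈ 140.6%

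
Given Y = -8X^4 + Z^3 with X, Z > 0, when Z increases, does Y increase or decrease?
Y increases

Taking the partial derivative:
∂Y/∂Z = 3Z^2

∂Y/∂Z = 3Z^2 > 0 (assuming positive values)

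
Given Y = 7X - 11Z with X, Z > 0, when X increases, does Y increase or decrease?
Y increases

Taking the partial derivative:
∂Y/∂X = 7

∂Y/∂X = 7 > 0 (assuming positive values)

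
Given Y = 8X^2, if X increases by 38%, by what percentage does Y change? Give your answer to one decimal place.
90.4%

For Y = 8X^2:
If X → X(1 + 0.38)
Then Y → Y · (1 + 0.38)^2
     = Y · 1.9044

Percentage change = ((1 + 0.38)^2 − 1) × 100% ≈ 90.4%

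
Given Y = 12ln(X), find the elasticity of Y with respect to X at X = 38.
Elasticity = 1/ln(38) ≈ 0.2749

Elasticity = (dY/dX) · (X/Y)

dY/dX = 12/X
At X = 38: dY/dX = 6/19, Y = 12·ln(38)

Elasticity = (6/19) · (38 / (12·ln(38))) = 1/ln(38) ≈ 0.2749

Interpretation: for a small percentage change in X, the percentage change in Y is approximately 0.27 times as large.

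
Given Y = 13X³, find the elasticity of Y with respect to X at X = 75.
Elasticity = 3

Elasticity = (dY/dX) · (X/Y)

dY/dX = 39·X²
At X = 75: dY/dX = 219375, Y = 5484375

Elasticity = 219375 · (75 / 5484375) = 3

Interpretation: for a small percentage change in X, the percentage change in Y is approximately 3.00 times as large.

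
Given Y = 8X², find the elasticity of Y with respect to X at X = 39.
Elasticity = 2

Elasticity = (dY/dX) · (X/Y)

dY/dX = 16·X
At X = 39: dY/dX = 624, Y = 12168

Elasticity = 624 · (39 / 12168) = 2

Interpretation: for a small percentage change in X, the percentage change in Y is approximately 2.00 times as large.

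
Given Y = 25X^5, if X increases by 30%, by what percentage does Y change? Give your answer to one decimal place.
271.3%

For Y = 25X^5:
If X → X(1 + 0.3)
Then Y → Y · (1 + 0.3)^5
     ≈ Y · 3.7129

Percentage change = ((1 + 0.3)^5 − 1) × 100% ≈ 271.3%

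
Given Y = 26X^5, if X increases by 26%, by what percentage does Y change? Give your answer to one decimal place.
217.6%

For Y = 26X^5:
If X → X(1 + 0.26)
Then Y → Y · (1 + 0.26)^5
     ≈ Y · 3.1758

Percentage change = ((1 + 0.26)^5 − 1) × 100% ≈ 217.6%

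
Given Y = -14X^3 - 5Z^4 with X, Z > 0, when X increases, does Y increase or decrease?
Y decreases

Taking the partial derivative:
∂Y/∂X = -42X^2

∂Y/∂X = -42X^2 < 0 (assuming positive values)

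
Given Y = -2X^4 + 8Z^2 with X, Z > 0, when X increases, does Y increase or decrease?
Y decreases

Taking the partial derivative:
∂Y/∂X = -8X^3

∂Y/∂X = -8X^3 < 0 (assuming positive values)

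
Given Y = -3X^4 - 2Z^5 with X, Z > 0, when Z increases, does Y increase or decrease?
Y decreases

Taking the partial derivative:
∂Y/∂Z = -10Z^4

∂Y/∂Z = -10Z^4 < 0 (assuming positive values)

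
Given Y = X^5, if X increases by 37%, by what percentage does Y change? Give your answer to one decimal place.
382.6%

For Y = X^5:
If X → X(1 + 0.37)
Then Y → Y · (1 + 0.37)^5
     ≈ Y · 4.8262

Percentage change = ((1 + 0.37)^5 − 1) × 100% ≈ 382.6%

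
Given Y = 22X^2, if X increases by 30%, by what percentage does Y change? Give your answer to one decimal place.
69.0%

For Y = 22X^2:
If X → X(1 + 0.3)
Then Y → Y · (1 + 0.3)^2
     = Y · 1.6900

Percentage change = ((1 + 0.3)^2 − 1) × 100% = 69.0%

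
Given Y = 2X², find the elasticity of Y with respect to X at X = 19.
Elasticity = 2

Elasticity = (dY/dX) · (X/Y)

dY/dX = 4·X
At X = 19: dY/dX = 76, Y = 722

Elasticity = 76 · (19 / 722) = 2

Interpretation: for a small percentage change in X, the percentage change in Y is approximately 2.00 times as large.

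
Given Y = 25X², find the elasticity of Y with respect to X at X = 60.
Elasticity = 2

Elasticity = (dY/dX) · (X/Y)

dY/dX = 50·X
At X = 60: dY/dX = 3000, Y = 90000

Elasticity = 3000 · (60 / 90000) = 2

Interpretation: for a small percentage change in X, the percentage change in Y is approximately 2.00 times as large.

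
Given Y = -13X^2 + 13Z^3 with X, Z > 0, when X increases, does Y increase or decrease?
Y decreases

Taking the partial derivative:
∂Y/∂X = -26X

∂Y/∂X = -26X < 0 (assuming positive values)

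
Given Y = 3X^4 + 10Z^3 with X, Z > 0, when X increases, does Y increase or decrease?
Y increases

Taking the partial derivative:
∂Y/∂X = 12X^3

∂Y/∂X = 12X^3 > 0 (assuming positive values)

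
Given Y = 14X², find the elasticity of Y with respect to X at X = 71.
Elasticity = 2

Elasticity = (dY/dX) · (X/Y)

dY/dX = 28·X
At X = 71: dY/dX = 1988, Y = 70574

Elasticity = 1988 · (71 / 70574) = 2

Interpretation: for a small percentage change in X, the percentage change in Y is approximately 2.00 times as large.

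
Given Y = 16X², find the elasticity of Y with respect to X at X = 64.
Elasticity = 2

Elasticity = (dY/dX) · (X/Y)

dY/dX = 32·X
At X = 64: dY/dX = 2048, Y = 65536

Elasticity = 2048 · (64 / 65536) = 2

Interpretation: for a small percentage change in X, the percentage change in Y is approximately 2.00 times as large.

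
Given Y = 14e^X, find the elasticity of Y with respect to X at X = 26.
Elasticity = 26

Elasticity = (dY/dX) · (X/Y)

dY/dX = 14·e^X
At X = 26: dY/dX = 14·e^26, Y = 14·e^26

Elasticity = (14·e^26) · (26 / (14·e^26)) = 26

Interpretation: for a small percentage change in X, the percentage change in Y is approximately 26.00 times as large.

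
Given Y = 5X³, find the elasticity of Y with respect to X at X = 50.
Elasticity = 3

Elasticity = (dY/dX) · (X/Y)

dY/dX = 15·X²
At X = 50: dY/dX = 37500, Y = 625000

Elasticity = 37500 · (50 / 625000) = 3

Interpretation: for a small percentage change in X, the percentage change in Y is approximately 3.00 times as large.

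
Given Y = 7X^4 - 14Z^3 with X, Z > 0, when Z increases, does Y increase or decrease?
Y decreases

Taking the partial derivative:
∂Y/∂Z = -42Z^2

∂Y/∂Z = -42Z^2 < 0 (assuming positive values)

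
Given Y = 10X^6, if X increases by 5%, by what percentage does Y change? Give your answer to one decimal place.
34.0%

For Y = 10X^6:
If X → X(1 + 0.05)
Then Y → Y · (1 + 0.05)^6
     ≈ Y · 1.3401

Percentage change = ((1 + 0.05)^6 − 1) × 100% ≈ 34.0%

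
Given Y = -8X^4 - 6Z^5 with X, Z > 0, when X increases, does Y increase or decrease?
Y decreases

Taking the partial derivative:
∂Y/∂X = -32X^3

∂Y/∂X = -32X^3 < 0 (assuming positive values)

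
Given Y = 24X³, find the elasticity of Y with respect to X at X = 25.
Elasticity = 3

Elasticity = (dY/dX) · (X/Y)

dY/dX = 72·X²
At X = 25: dY/dX = 45000, Y = 375000

Elasticity = 45000 · (25 / 375000) = 3

Interpretation: for a small percentage change in X, the percentage change in Y is approximately 3.00 times as large.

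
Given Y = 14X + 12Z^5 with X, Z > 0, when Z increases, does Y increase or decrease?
Y increases

Taking the partial derivative:
∂Y/∂Z = 60Z^4

∂Y/∂Z = 60Z^4 > 0 (assuming positive values)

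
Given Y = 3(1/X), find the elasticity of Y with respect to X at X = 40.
Elasticity = -1

Elasticity = (dY/dX) · (X/Y)

dY/dX = -3/X²
At X = 40: dY/dX = -3/1600, Y = 3/40

Elasticity = (-3/1600) · (40 / (3/40)) = -1

Interpretation: for a small percentage change in X, the percentage change in Y is approximately -1.00 times as large.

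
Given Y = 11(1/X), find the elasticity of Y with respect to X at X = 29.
Elasticity = -1

Elasticity = (dY/dX) · (X/Y)

dY/dX = -11/X²
At X = 29: dY/dX = -11/841, Y = 11/29

Elasticity = (-11/841) · (29 / (11/29)) = -1

Interpretation: for a small percentage change in X, the percentage change in Y is approximately -1.00 times as large.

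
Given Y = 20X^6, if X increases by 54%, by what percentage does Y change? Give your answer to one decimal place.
1233.9%

For Y = 20X^6:
If X → X(1 + 0.54)
Then Y → Y · (1 + 0.54)^6
     ≈ Y · 13.3390

Percentage change = ((1 + 0.54)^6 − 1) × 100% ≈ 1233.9%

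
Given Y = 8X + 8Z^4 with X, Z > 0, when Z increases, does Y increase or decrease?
Y increases

Taking the partial derivative:
∂Y/∂Z = 32Z^3

∂Y/∂Z = 32Z^3 > 0 (assuming positive values)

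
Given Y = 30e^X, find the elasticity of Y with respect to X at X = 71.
Elasticity = 71

Elasticity = (dY/dX) · (X/Y)

dY/dX = 30·e^X
At X = 71: dY/dX = 30·e^71, Y = 30·e^71

Elasticity = (30·e^71) · (71 / (30·e^71)) = 71

Interpretation: for a small percentage change in X, the percentage change in Y is approximately 71.00 times as large.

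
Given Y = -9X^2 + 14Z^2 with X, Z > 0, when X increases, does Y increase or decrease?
Y decreases

Taking the partial derivative:
∂Y/∂X = -18X

∂Y/∂X = -18X < 0 (assuming positive values)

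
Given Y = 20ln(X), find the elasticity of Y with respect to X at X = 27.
Elasticity = 1/ln(27) ≈ 0.3034

Elasticity = (dY/dX) · (X/Y)

dY/dX = 20/X
At X = 27: dY/dX = 20/27, Y = 20·ln(27)

Elasticity = (20/27) · (27 / (20·ln(27))) = 1/ln(27) ≈ 0.3034

Interpretation: for a small percentage change in X, the percentage change in Y is approximately 0.30 times as large.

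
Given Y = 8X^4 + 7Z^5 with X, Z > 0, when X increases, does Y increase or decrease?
Y increases

Taking the partial derivative:
∂Y/∂X = 32X^3

∂Y/∂X = 32X^3 > 0 (assuming positive values)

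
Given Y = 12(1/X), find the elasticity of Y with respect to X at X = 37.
Elasticity = -1

Elasticity = (dY/dX) · (X/Y)

dY/dX = -12/X²
At X = 37: dY/dX = -12/1369, Y = 12/37

Elasticity = (-12/1369) · (37 / (12/37)) = -1

Interpretation: for a small percentage change in X, the percentage change in Y is approximately -1.00 times as large.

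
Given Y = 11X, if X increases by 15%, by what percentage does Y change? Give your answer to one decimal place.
15.0%

For Y = 11X:
If X → X(1 + 0.15)
Then Y → Y · (1 + 0.15)^1
     = Y · 1.1500

Percentage change = ((1 + 0.15)^1 − 1) × 100% = 15.0%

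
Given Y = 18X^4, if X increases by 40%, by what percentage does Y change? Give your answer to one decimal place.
284.2%

For Y = 18X^4:
If X → X(1 + 0.4)
Then Y → Y · (1 + 0.4)^4
     = Y · 3.8416

Percentage change = ((1 + 0.4)^4 − 1) × 100% ≈ 284.2%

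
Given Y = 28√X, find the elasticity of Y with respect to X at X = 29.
Elasticity = 1/2

Elasticity = (dY/dX) · (X/Y)

dY/dX = 14/√X
At X = 29: dY/dX = 14·√29/29, Y = 28·√29

Elasticity = (14·√29/29) · (29 / (28·√29)) = 1/2

Interpretation: for a small percentage change in X, the percentage change in Y is approximately 0.50 times as large.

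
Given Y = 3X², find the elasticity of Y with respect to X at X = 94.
Elasticity = 2

Elasticity = (dY/dX) · (X/Y)

dY/dX = 6·X
At X = 94: dY/dX = 564, Y = 26508

Elasticity = 564 · (94 / 26508) = 2

Interpretation: for a small percentage change in X, the percentage change in Y is approximately 2.00 times as large.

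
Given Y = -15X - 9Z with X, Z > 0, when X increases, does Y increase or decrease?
Y decreases

Taking the partial derivative:
∂Y/∂X = -15

∂Y/∂X = -15 < 0 (assuming positive values)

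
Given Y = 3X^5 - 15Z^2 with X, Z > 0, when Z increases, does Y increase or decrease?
Y decreases

Taking the partial derivative:
∂Y/∂Z = -30Z

∂Y/∂Z = -30Z < 0 (assuming positive values)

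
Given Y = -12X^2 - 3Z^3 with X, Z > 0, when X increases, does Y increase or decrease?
Y decreases

Taking the partial derivative:
∂Y/∂X = -24X

∂Y/∂X = -24X < 0 (assuming positive values)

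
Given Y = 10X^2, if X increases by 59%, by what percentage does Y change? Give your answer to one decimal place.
152.8%

For Y = 10X^2:
If X → X(1 + 0.59)
Then Y → Y · (1 + 0.59)^2
     = Y · 2.5281

Percentage change = ((1 + 0.59)^2 − 1) × 100% ≈ 152.8%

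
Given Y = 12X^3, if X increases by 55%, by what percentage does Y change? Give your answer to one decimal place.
272.4%

For Y = 12X^3:
If X → X(1 + 0.55)
Then Y → Y · (1 + 0.55)^3
     ≈ Y · 3.7239

Percentage change = ((1 + 0.55)^3 − 1) × 100% ≈ 272.4%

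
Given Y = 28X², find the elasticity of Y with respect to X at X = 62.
Elasticity = 2

Elasticity = (dY/dX) · (X/Y)

dY/dX = 56·X
At X = 62: dY/dX = 3472, Y = 107632

Elasticity = 3472 · (62 / 107632) = 2

Interpretation: for a small percentage change in X, the percentage change in Y is approximately 2.00 times as large.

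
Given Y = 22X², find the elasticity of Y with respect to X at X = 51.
Elasticity = 2

Elasticity = (dY/dX) · (X/Y)

dY/dX = 44·X
At X = 51: dY/dX = 2244, Y = 57222

Elasticity = 2244 · (51 / 57222) = 2

Interpretation: for a small percentage change in X, the percentage change in Y is approximately 2.00 times as large.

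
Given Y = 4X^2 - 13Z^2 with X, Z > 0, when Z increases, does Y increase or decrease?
Y decreases

Taking the partial derivative:
∂Y/∂Z = -26Z

∂Y/∂Z = -26Z < 0 (assuming positive values)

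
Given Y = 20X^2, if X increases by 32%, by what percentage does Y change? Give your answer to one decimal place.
74.2%

For Y = 20X^2:
If X → X(1 + 0.32)
Then Y → Y · (1 + 0.32)^2
     = Y · 1.7424

Percentage change = ((1 + 0.32)^2 − 1) × 100% ≈ 74.2%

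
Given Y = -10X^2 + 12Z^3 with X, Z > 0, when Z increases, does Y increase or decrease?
Y increases

Taking the partial derivative:
∂Y/∂Z = 36Z^2

∂Y/∂Z = 36Z^2 > 0 (assuming positive values)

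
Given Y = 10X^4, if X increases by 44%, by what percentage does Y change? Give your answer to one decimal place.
330.0%

For Y = 10X^4:
If X → X(1 + 0.44)
Then Y → Y · (1 + 0.44)^4
     ≈ Y · 4.2998

Percentage change = ((1 + 0.44)^4 − 1) × 100% ≈ 330.0%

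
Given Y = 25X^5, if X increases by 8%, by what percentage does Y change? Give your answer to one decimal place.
46.9%

For Y = 25X^5:
If X → X(1 + 0.08)
Then Y → Y · (1 + 0.08)^5
     ≈ Y · 1.4693

Percentage change = ((1 + 0.08)^5 − 1) × 100% ≈ 46.9%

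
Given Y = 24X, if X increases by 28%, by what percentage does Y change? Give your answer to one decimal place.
28.0%

For Y = 24X:
If X → X(1 + 0.28)
Then Y → Y · (1 + 0.28)^1
     = Y · 1.2800

Percentage change = ((1 + 0.28)^1 − 1) × 100% = 28.0%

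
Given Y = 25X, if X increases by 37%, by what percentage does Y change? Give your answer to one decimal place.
37.0%

For Y = 25X:
If X → X(1 + 0.37)
Then Y → Y · (1 + 0.37)^1
     = Y · 1.3700

Percentage change = ((1 + 0.37)^1 − 1) × 100% = 37.0%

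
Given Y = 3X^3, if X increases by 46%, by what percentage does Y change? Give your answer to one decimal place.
211.2%

For Y = 3X^3:
If X → X(1 + 0.46)
Then Y → Y · (1 + 0.46)^3
     ≈ Y · 3.1121

Percentage change = ((1 + 0.46)^3 − 1) × 100% ≈ 211.2%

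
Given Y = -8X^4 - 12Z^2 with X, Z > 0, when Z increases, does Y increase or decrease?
Y decreases

Taking the partial derivative:
∂Y/∂Z = -24Z

∂Y/∂Z = -24Z < 0 (assuming positive values)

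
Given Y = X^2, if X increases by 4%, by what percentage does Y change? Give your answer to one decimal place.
8.2%

For Y = X^2:
If X → X(1 + 0.04)
Then Y → Y · (1 + 0.04)^2
     = Y · 1.0816

Percentage change = ((1 + 0.04)^2 − 1) × 100% ≈ 8.2%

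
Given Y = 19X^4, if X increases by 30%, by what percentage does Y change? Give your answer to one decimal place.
185.6%

For Y = 19X^4:
If X → X(1 + 0.3)
Then Y → Y · (1 + 0.3)^4
     = Y · 2.8561

Percentage change = ((1 + 0.3)^4 − 1) × 100% ≈ 185.6%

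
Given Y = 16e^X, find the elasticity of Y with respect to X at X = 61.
Elasticity = 61

Elasticity = (dY/dX) · (X/Y)

dY/dX = 16·e^X
At X = 61: dY/dX = 16·e^61, Y = 16·e^61

Elasticity = (16·e^61) · (61 / (16·e^61)) = 61

Interpretation: for a small percentage change in X, the percentage change in Y is approximately 61.00 times as large.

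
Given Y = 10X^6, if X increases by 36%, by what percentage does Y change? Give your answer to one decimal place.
532.8%

For Y = 10X^6:
If X → X(1 + 0.36)
Then Y → Y · (1 + 0.36)^6
     ≈ Y · 6.3275

Percentage change = ((1 + 0.36)^6 − 1) × 100% ≈ 532.8%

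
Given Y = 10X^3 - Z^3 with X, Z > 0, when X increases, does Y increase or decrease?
Y increases

Taking the partial derivative:
∂Y/∂X = 30X^2

∂Y/∂X = 30X^2 > 0 (assuming positive values)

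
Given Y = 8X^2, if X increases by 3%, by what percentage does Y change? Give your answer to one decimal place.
6.1%

For Y = 8X^2:
If X → X(1 + 0.03)
Then Y → Y · (1 + 0.03)^2
     = Y · 1.0609

Percentage change = ((1 + 0.03)^2 − 1) × 100% ≈ 6.1%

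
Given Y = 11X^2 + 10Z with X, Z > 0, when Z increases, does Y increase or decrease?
Y increases

Taking the partial derivative:
∂Y/∂Z = 10

∂Y/∂Z = 10 > 0 (assuming positive values)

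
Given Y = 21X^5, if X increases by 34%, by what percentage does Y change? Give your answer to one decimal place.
332.0%

For Y = 21X^5:
If X → X(1 + 0.34)
Then Y → Y · (1 + 0.34)^5
     ≈ Y · 4.3204

Percentage change = ((1 + 0.34)^5 − 1) × 100% ≈ 332.0%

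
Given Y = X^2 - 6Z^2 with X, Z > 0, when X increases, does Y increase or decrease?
Y increases

Taking the partial derivative:
∂Y/∂X = 2X

∂Y/∂X = 2X > 0 (assuming positive values)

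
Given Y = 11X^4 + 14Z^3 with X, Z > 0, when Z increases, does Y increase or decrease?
Y increases

Taking the partial derivative:
∂Y/∂Z = 42Z^2

∂Y/∂Z = 42Z^2 > 0 (assuming positive values)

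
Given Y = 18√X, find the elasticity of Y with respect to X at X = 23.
Elasticity = 1/2

Elasticity = (dY/dX) · (X/Y)

dY/dX = 9/√X
At X = 23: dY/dX = 9·√23/23, Y = 18·√23

Elasticity = (9·√23/23) · (23 / (18·√23)) = 1/2

Interpretation: for a small percentage change in X, the percentage change in Y is approximately 0.50 times as large.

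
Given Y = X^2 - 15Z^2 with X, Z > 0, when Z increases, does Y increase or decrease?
Y decreases

Taking the partial derivative:
∂Y/∂Z = -30Z

∂Y/∂Z = -30Z < 0 (assuming positive values)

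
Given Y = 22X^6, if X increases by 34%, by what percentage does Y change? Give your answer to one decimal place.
478.9%

For Y = 22X^6:
If X → X(1 + 0.34)
Then Y → Y · (1 + 0.34)^6
     ≈ Y · 5.7893

Percentage change = ((1 + 0.34)^6 − 1) × 100% ≈ 478.9%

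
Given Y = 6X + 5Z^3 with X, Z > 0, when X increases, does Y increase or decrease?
Y increases

Taking the partial derivative:
∂Y/∂X = 6

∂Y/∂X = 6 > 0 (assuming positive values)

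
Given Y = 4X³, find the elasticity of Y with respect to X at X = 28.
Elasticity = 3

Elasticity = (dY/dX) · (X/Y)

dY/dX = 12·X²
At X = 28: dY/dX = 9408, Y = 87808

Elasticity = 9408 · (28 / 87808) = 3

Interpretation: for a small percentage change in X, the percentage change in Y is approximately 3.00 times as large.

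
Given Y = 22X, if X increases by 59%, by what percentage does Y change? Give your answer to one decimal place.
59.0%

For Y = 22X:
If X → X(1 + 0.59)
Then Y → Y · (1 + 0.59)^1
     = Y · 1.5900

Percentage change = ((1 + 0.59)^1 − 1) × 100% = 59.0%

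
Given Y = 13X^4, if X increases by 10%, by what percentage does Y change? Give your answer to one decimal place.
46.4%

For Y = 13X^4:
If X → X(1 + 0.1)
Then Y → Y · (1 + 0.1)^4
     = Y · 1.4641

Percentage change = ((1 + 0.1)^4 − 1) × 100% ≈ 46.4%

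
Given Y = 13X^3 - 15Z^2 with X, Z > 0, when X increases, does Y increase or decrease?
Y increases

Taking the partial derivative:
∂Y/∂X = 39X^2

∂Y/∂X = 39X^2 > 0 (assuming positive values)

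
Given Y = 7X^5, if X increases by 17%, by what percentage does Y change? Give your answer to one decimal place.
119.2%

For Y = 7X^5:
If X → X(1 + 0.17)
Then Y → Y · (1 + 0.17)^5
     ≈ Y · 2.1924

Percentage change = ((1 + 0.17)^5 − 1) × 100% ≈ 119.2%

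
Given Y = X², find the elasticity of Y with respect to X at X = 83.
Elasticity = 2

Elasticity = (dY/dX) · (X/Y)

dY/dX = 2·X
At X = 83: dY/dX = 166, Y = 6889

Elasticity = 166 · (83 / 6889) = 2

Interpretation: for a small percentage change in X, the percentage change in Y is approximately 2.00 times as large.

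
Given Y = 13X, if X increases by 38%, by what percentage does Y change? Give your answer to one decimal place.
38.0%

For Y = 13X:
If X → X(1 + 0.38)
Then Y → Y · (1 + 0.38)^1
     = Y · 1.3800

Percentage change = ((1 + 0.38)^1 − 1) × 100% = 38.0%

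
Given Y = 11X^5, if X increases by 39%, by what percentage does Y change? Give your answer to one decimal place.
418.9%

For Y = 11X^5:
If X → X(1 + 0.39)
Then Y → Y · (1 + 0.39)^5
     ≈ Y · 5.1889

Percentage change = ((1 + 0.39)^5 − 1) × 100% ≈ 418.9%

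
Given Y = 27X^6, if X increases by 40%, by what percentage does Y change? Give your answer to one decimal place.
653.0%

For Y = 27X^6:
If X → X(1 + 0.4)
Then Y → Y · (1 + 0.4)^6
     ≈ Y · 7.5295

Percentage change = ((1 + 0.4)^6 − 1) × 100% ≈ 653.0%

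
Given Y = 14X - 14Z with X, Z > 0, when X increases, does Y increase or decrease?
Y increases

Taking the partial derivative:
∂Y/∂X = 14

∂Y/∂X = 14 > 0 (assuming positive values)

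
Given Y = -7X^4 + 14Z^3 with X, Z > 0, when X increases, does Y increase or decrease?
Y decreases

Taking the partial derivative:
∂Y/∂X = -28X^3

∂Y/∂X = -28X^3 < 0 (assuming positive values)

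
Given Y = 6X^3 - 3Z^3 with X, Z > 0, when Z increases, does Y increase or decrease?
Y decreases

Taking the partial derivative:
∂Y/∂Z = -9Z^2

∂Y/∂Z = -9Z^2 < 0 (assuming positive values)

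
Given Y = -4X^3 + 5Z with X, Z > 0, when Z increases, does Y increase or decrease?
Y increases

Taking the partial derivative:
∂Y/∂Z = 5

∂Y/∂Z = 5 > 0 (assuming positive values)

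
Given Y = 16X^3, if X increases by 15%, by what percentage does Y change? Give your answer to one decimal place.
52.1%

For Y = 16X^3:
If X → X(1 + 0.15)
Then Y → Y · (1 + 0.15)^3
     ≈ Y · 1.5209

Percentage change = ((1 + 0.15)^3 − 1) × 100% ≈ 52.1%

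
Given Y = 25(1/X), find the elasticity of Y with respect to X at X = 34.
Elasticity = -1

Elasticity = (dY/dX) · (X/Y)

dY/dX = -25/X²
At X = 34: dY/dX = -25/1156, Y = 25/34

Elasticity = (-25/1156) · (34 / (25/34)) = -1

Interpretation: for a small percentage change in X, the percentage change in Y is approximately -1.00 times as large.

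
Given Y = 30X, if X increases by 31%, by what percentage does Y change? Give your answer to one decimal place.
31.0%

For Y = 30X:
If X → X(1 + 0.31)
Then Y → Y · (1 + 0.31)^1
     = Y · 1.3100

Percentage change = ((1 + 0.31)^1 − 1) × 100% = 31.0%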